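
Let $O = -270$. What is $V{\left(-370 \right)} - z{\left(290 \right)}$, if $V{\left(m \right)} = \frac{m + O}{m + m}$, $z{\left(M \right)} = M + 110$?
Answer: $- \frac{14768}{37} \approx -399.14$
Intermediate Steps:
$z{\left(M \right)} = 110 + M$
$V{\left(m \right)} = \frac{-270 + m}{2 m}$ ($V{\left(m \right)} = \frac{m - 270}{m + m} = \frac{-270 + m}{2 m}$)
$V{\left(-370 \right)} - z{\left(290 \right)} = \frac{-270 - 370}{2 \left(-370\right)} - \left(110 + 290\right) = \frac{1}{2} \left(- \frac{1}{370}\right) \left(-640\right) - 400 = \frac{32}{37} - 400 = - \frac{14768}{37}$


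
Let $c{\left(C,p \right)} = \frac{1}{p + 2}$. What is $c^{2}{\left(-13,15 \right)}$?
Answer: $\frac{1}{289} \approx 0.0034602$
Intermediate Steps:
$c{\left(C,p \right)} = \frac{1}{2 + p}$
$c^{2}{\left(-13,15 \right)} = \left(\frac{1}{2 + 15}\right)^{2} = \left(\frac{1}{17}\right)^{2} = \frac{1}{289}$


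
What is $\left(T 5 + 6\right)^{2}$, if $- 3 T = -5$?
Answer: $\frac{1849}{9} \approx 205.44$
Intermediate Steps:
$T = \frac{5}{3}$ ($T = \left(- \frac{1}{3}\right) \left(-5\right) = \frac{5}{3} \approx 1.6667$)
$\left(T 5 + 6\right)^{2} = \left(\frac{5}{3} \cdot 5 + 6\right)^{2} = \left(\frac{25}{3} + 6\right)^{2} = \left(\frac{43}{3}\right)^{2} = \frac{1849}{9}$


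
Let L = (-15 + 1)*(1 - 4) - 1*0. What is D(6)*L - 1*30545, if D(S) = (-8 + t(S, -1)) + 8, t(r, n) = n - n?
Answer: -30545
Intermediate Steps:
t(r, n) = 0
D(S) = 0 (D(S) = (-8 + 0) + 8 = -8 + 8 = 0)
L = 42 (L = -14*(-3) + 0 = 42 + 0 = 42)
D(6)*L - 1*30545 = 0*42 - 1*30545 = 0 - 30545 = -30545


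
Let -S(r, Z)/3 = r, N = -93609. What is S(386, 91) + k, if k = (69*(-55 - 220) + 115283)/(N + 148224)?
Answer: -63147862/54615 ≈ -1156.2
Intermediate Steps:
S(r, Z) = -3*r
k = 96308/54615 (k = (69*(-55 - 220) + 115283)/(-93609 + 148224) = (69*(-275) + 115283)/54615 = (-18975 + 115283)*(1/54615) = 96308*(1/54615) = 96308/54615 ≈ 1.7634)
S(386, 91) + k = -3*386 + 96308/54615 = -1158 + 96308/54615 = -63147862/54615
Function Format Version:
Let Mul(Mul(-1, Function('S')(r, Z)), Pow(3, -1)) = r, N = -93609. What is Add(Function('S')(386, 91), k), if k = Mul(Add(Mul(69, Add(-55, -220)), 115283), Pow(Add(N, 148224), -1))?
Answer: Rational(-63147862, 54615) ≈ -1156.2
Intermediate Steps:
Function('S')(r, Z) = Mul(-3, r)
k = Rational(96308, 54615) (k = Mul(Add(Mul(69, Add(-55, -220)), 115283), Pow(Add(-93609, 148224), -1)) = Mul(Add(Mul(69, -275), 115283), Pow(54615, -1)) = Mul(Add(-18975, 115283), Rational(1, 54615)) = Mul(96308, Rational(1, 54615)) = Rational(96308, 54615) ≈ 1.7634)
Add(Function('S')(386, 91), k) = Add(Mul(-3, 386), Rational(96308, 54615)) = Add(-1158, Rational(96308, 54615)) = Rational(-63147862, 54615)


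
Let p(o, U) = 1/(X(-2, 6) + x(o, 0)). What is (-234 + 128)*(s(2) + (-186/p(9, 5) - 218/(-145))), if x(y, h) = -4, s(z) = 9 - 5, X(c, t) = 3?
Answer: -2943408/145 ≈ -20299.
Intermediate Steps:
s(z) = 4
p(o, U) = -1 (p(o, U) = 1/(3 - 4) = 1/(-1) = -1)
(-234 + 128)*(s(2) + (-186/p(9, 5) - 218/(-145))) = (-234 + 128)*(4 + (-186/(-1) - 218/(-145))) = -106*(4 + (-186*(-1) - 218*(-1/145))) = -106*(4 + (186 + 218/145)) = -106*(4 + 27188/145) = -106*27768/145 = -2943408/145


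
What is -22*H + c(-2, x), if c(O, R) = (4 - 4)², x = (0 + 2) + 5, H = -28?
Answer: 616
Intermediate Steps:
x = 7 (x = 2 + 5 = 7)
c(O, R) = 0 (c(O, R) = 0² = 0)
-22*H + c(-2, x) = -22*(-28) + 0 = 616 + 0 = 616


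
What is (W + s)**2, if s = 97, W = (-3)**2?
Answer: 11236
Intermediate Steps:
W = 9
(W + s)**2 = (9 + 97)**2 = 106**2 = 11236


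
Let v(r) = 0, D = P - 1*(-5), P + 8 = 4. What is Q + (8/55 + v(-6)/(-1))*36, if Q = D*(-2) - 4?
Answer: -42/55 ≈ -0.76364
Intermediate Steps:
P = -4 (P = -8 + 4 = -4)
D = 1 (D = -4 - 1*(-5) = -4 + 5 = 1)
Q = -6 (Q = 1*(-2) - 4 = -2 - 4 = -6)
Q + (8/55 + v(-6)/(-1))*36 = -6 + (8/55 + 0/(-1))*36 = -6 + (8*(1/55) + 0*(-1))*36 = -6 + (8/55 + 0)*36 = -6 + (8/55)*36 = -6 + 288/55 = -42/55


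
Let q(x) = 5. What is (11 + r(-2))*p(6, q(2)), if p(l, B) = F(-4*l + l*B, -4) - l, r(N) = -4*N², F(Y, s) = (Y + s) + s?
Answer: 40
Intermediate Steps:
F(Y, s) = Y + 2*s
p(l, B) = -8 - 5*l + B*l (p(l, B) = ((-4*l + l*B) + 2*(-4)) - l = ((-4*l + B*l) - 8) - l = (-8 - 4*l + B*l) - l = -8 - 5*l + B*l)
(11 + r(-2))*p(6, q(2)) = (11 - 4*(-2)²)*(-8 - 1*6 + 6*(-4 + 5)) = (11 - 4*4)*(-8 - 6 + 6*1) = (11 - 16)*(-8 - 6 + 6) = -5*(-8) = 40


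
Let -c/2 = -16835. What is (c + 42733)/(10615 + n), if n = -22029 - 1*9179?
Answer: -76403/20593 ≈ -3.7101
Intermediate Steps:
c = 33670 (c = -2*(-16835) = 33670)
n = -31208 (n = -22029 - 9179 = -31208)
(c + 42733)/(10615 + n) = (33670 + 42733)/(10615 - 31208) = 76403/(-20593) = 76403*(-1/20593) = -76403/20593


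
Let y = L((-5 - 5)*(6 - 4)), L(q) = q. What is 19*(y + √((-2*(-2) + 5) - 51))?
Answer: -380 + 19*I*√42 ≈ -380.0 + 123.13*I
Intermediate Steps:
y = -20 (y = (-5 - 5)*(6 - 4) = -10*2 = -20)
19*(y + √((-2*(-2) + 5) - 51)) = 19*(-20 + √((-2*(-2) + 5) - 51)) = 19*(-20 + √((4 + 5) - 51)) = 19*(-20 + √(9 - 51)) = 19*(-20 + √(-42)) = 19*(-20 + I*√42) = -380 + 19*I*√42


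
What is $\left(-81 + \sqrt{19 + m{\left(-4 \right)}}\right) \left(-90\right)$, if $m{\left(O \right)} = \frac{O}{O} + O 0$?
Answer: $7290 - 180 \sqrt{5} \approx 6887.5$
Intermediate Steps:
$m{\left(O \right)} = 1$ ($m{\left(O \right)} = 1 + 0 = 1$)
$\left(-81 + \sqrt{19 + m{\left(-4 \right)}}\right) \left(-90\right) = \left(-81 + \sqrt{19 + 1}\right) \left(-90\right) = \left(-81 + \sqrt{20}\right) \left(-90\right) = \left(-81 + 2 \sqrt{5}\right) \left(-90\right) = 7290 - 180 \sqrt{5}$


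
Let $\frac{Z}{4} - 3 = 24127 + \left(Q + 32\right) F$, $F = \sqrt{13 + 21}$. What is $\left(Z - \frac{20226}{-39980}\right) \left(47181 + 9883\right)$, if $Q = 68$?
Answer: $\frac{55050922257716}{9995} + 22825600 \sqrt{34} \approx 5.6409 \cdot 10^{9}$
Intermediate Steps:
$F = \sqrt{34} \approx 5.8309$
$Z = 96520 + 400 \sqrt{34}$ ($Z = 12 + 4 \left(24127 + \left(68 + 32\right) \sqrt{34}\right) = 12 + 4 \left(24127 + 100 \sqrt{34}\right) = 12 + \left(96508 + 400 \sqrt{34}\right) = 96520 + 400 \sqrt{34} \approx 98852.0$)
$\left(Z - \frac{20226}{-39980}\right) \left(47181 + 9883\right) = \left(\left(96520 + 400 \sqrt{34}\right) - \frac{20226}{-39980}\right) \left(47181 + 9883\right) = \left(\left(96520 + 400 \sqrt{34}\right) - - \frac{10113}{19990}\right) 57064 = \left(\left(96520 + 400 \sqrt{34}\right) + \frac{10113}{19990}\right) 57064 = \left(\frac{1929444913}{19990} + 400 \sqrt{34}\right) 57064 = \frac{55050922257716}{9995} + 22825600 \sqrt{34}$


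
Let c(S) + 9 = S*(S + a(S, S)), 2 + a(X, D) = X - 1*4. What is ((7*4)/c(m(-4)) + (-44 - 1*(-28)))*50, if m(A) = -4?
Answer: -36200/47 ≈ -770.21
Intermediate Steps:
a(X, D) = -6 + X (a(X, D) = -2 + (X - 1*4) = -2 + (X - 4) = -2 + (-4 + X) = -6 + X)
c(S) = -9 + S*(-6 + 2*S) (c(S) = -9 + S*(S + (-6 + S)) = -9 + S*(-6 + 2*S))
((7*4)/c(m(-4)) + (-44 - 1*(-28)))*50 = ((7*4)/(-9 + (-4)² - 4*(-6 - 4)) + (-44 - 1*(-28)))*50 = (28/(-9 + 16 - 4*(-10)) + (-44 + 28))*50 = (28/(-9 + 16 + 40) - 16)*50 = (28/47 - 16)*50 = -724/47*50 = -36200/47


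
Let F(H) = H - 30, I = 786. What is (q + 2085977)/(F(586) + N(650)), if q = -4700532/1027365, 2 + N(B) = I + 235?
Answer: 238117228897/179788875 ≈ 1324.4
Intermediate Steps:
F(H) = -30 + H
N(B) = 1019 (N(B) = -2 + (786 + 235) = -2 + 1021 = 1019)
q = -1566844/342455 (q = -4700532*1/1027365 = -1566844/342455 ≈ -4.5753)
(q + 2085977)/(F(586) + N(650)) = (-1566844/342455 + 2085977)/((-30 + 586) + 1019) = 714351686691/(342455*(556 + 1019)) = (714351686691/342455)/1575 = (714351686691/342455)*(1/1575) = 238117228897/179788875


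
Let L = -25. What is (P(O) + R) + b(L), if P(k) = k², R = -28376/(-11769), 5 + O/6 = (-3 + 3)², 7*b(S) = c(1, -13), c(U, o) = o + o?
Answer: 74037338/82383 ≈ 898.70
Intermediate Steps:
c(U, o) = 2*o
b(S) = -26/7 (b(S) = (2*(-13))/7 = (⅐)*(-26) = -26/7)
O = -30 (O = -30 + 6*(-3 + 3)² = -30 + 6*0² = -30 + 6*0 = -30 + 0 = -30)
R = 28376/11769 (R = -28376*(-1/11769) = 28376/11769 ≈ 2.4111)
(P(O) + R) + b(L) = ((-30)² + 28376/11769) - 26/7 = (900 + 28376/11769) - 26/7 = 10620476/11769 - 26/7 = 74037338/82383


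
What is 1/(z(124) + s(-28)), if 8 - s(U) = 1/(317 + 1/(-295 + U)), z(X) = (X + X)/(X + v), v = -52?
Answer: 307170/3514421 ≈ 0.087403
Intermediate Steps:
z(X) = 2*X/(-52 + X) (z(X) = (X + X)/(X - 52) = (2*X)/(-52 + X) = 2*X/(-52 + X))
s(U) = 8 - 1/(317 + 1/(-295 + U))
1/(z(124) + s(-28)) = 1/(2*124/(-52 + 124) + (-747817 + 2535*(-28))/(-93514 + 317*(-28))) = 1/(2*124/72 + (-747817 - 70980)/(-93514 - 8876)) = 1/(2*124*(1/72) - 818797/(-102390)) = 1/(31/9 - 1/102390*(-818797)) = 1/(31/9 + 818797/102390) = 1/(3514421/307170) = 307170/3514421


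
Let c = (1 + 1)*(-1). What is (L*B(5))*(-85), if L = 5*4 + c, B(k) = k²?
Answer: -38250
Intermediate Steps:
c = -2 (c = 2*(-1) = -2)
L = 18 (L = 5*4 - 2 = 20 - 2 = 18)
(L*B(5))*(-85) = (18*5²)*(-85) = (18*25)*(-85) = 450*(-85) = -38250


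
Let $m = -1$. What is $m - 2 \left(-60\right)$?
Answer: $119$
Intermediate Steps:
$m - 2 \left(-60\right) = -1 - 2 \left(-60\right) = -1 - -120 = -1 + 120 = 119$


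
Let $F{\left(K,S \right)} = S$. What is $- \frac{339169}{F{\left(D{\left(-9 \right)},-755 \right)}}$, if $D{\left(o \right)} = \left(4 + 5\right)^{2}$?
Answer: $\frac{339169}{755} \approx 449.23$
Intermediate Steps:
$D{\left(o \right)} = 81$ ($D{\left(o \right)} = 9^{2} = 81$)
$- \frac{339169}{F{\left(D{\left(-9 \right)},-755 \right)}} = - \frac{339169}{-755} = \left(-339169\right) \left(- \frac{1}{755}\right) = \frac{339169}{755}$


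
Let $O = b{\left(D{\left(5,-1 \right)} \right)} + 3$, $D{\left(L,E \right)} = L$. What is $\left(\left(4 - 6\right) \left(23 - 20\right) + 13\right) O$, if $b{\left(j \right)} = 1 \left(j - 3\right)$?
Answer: $35$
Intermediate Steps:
$b{\left(j \right)} = -3 + j$ ($b{\left(j \right)} = 1 \left(-3 + j\right) = -3 + j$)
$O = 5$ ($O = \left(-3 + 5\right) + 3 = 2 + 3 = 5$)
$\left(\left(4 - 6\right) \left(23 - 20\right) + 13\right) O = \left(\left(4 - 6\right) \left(23 - 20\right) + 13\right) 5 = \left(\left(-2\right) 3 + 13\right) 5 = \left(-6 + 13\right) 5 = 7 \cdot 5 = 35$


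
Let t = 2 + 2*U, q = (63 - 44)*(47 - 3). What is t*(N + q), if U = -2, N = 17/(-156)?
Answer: -130399/78 ≈ -1671.8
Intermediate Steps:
N = -17/156 (N = 17*(-1/156) = -17/156 ≈ -0.10897)
q = 836 (q = 19*44 = 836)
t = -2 (t = 2 + 2*(-2) = 2 - 4 = -2)
t*(N + q) = -2*(-17/156 + 836) = -2*130399/156 = -130399/78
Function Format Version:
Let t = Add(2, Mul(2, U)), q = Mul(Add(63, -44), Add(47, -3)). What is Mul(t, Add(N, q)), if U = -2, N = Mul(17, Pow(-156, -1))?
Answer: Rational(-130399, 78) ≈ -1671.8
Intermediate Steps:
N = Rational(-17, 156) (N = Mul(17, Rational(-1, 156)) = Rational(-17, 156) ≈ -0.10897)
q = 836 (q = Mul(19, 44) = 836)
t = -2 (t = Add(2, Mul(2, -2)) = Add(2, -4) = -2)
Mul(t, Add(N, q)) = Mul(-2, Add(Rational(-17, 156), 836)) = Mul(-2, Rational(130399, 156)) = Rational(-130399, 78)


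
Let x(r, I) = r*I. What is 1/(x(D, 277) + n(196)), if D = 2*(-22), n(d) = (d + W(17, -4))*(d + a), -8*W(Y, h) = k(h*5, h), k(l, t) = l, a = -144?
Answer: -1/1866 ≈ -0.00053591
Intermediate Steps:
W(Y, h) = -5*h/8 (W(Y, h) = -h*5/8 = -5*h/8)
n(d) = (-144 + d)*(5/2 + d) (n(d) = (d - 5/8*(-4))*(d - 144) = (d + 5/2)*(-144 + d) = (5/2 + d)*(-144 + d) = (-144 + d)*(5/2 + d))
D = -44
x(r, I) = I*r
1/(x(D, 277) + n(196)) = 1/(277*(-44) + (-360 + 196² - 283/2*196)) = 1/(-12188 + (-360 + 38416 - 27734)) = 1/(-12188 + 10322) = 1/(-1866) = -1/1866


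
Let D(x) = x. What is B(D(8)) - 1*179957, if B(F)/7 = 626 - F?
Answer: -175631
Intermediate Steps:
B(F) = 4382 - 7*F (B(F) = 7*(626 - F) = 4382 - 7*F)
B(D(8)) - 1*179957 = (4382 - 7*8) - 1*179957 = (4382 - 56) - 179957 = 4326 - 179957 = -175631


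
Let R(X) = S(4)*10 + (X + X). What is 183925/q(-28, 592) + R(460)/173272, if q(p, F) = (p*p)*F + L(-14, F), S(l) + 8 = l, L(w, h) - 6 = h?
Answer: 366795585/915045494 ≈ 0.40085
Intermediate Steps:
L(w, h) = 6 + h
S(l) = -8 + l
R(X) = -40 + 2*X (R(X) = (-8 + 4)*10 + (X + X) = -4*10 + 2*X = -40 + 2*X)
q(p, F) = 6 + F + F*p**2 (q(p, F) = (p*p)*F + (6 + F) = p**2*F + (6 + F) = F*p**2 + (6 + F) = 6 + F + F*p**2)
183925/q(-28, 592) + R(460)/173272 = 183925/(6 + 592 + 592*(-28)**2) + (-40 + 2*460)/173272 = 183925/(6 + 592 + 592*784) + (-40 + 920)*(1/173272) = 183925/(6 + 592 + 464128) + 880*(1/173272) = 183925/464726 + 10/1969 = 366795585/915045494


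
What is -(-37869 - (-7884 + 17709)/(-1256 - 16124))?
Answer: 131630679/3476 ≈ 37868.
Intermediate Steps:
-(-37869 - (-7884 + 17709)/(-1256 - 16124)) = -(-37869 - 9825/(-17380)) = -(-37869 - 9825*(-1)/17380) = -(-37869 - 1*(-1965/3476)) = -(-37869 + 1965/3476) = -1*(-131630679/3476) = 131630679/3476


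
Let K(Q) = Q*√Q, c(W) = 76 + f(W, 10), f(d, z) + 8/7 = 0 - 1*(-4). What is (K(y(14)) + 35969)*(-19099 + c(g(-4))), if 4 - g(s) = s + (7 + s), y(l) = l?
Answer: -4788948629/7 - 266282*√14 ≈ -6.8513e+8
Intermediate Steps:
f(d, z) = 20/7 (f(d, z) = -8/7 + (0 - 1*(-4)) = -8/7 + (0 + 4) = -8/7 + 4 = 20/7)
g(s) = -3 - 2*s (g(s) = 4 - (s + (7 + s)) = 4 - (7 + 2*s) = 4 + (-7 - 2*s) = -3 - 2*s)
c(W) = 552/7 (c(W) = 76 + 20/7 = 552/7)
K(Q) = Q^(3/2)
(K(y(14)) + 35969)*(-19099 + c(g(-4))) = (14^(3/2) + 35969)*(-19099 + 552/7) = (14*√14 + 35969)*(-133141/7) = (35969 + 14*√14)*(-133141/7) = -4788948629/7 - 266282*√14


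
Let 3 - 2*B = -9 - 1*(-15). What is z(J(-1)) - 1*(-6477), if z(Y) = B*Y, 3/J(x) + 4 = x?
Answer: 64779/10 ≈ 6477.9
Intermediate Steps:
J(x) = 3/(-4 + x)
B = -3/2 (B = 3/2 - (-9 - 1*(-15))/2 = 3/2 - (-9 + 15)/2 = 3/2 - ½*6 = 3/2 - 3 = -3/2 ≈ -1.5000)
z(Y) = -3*Y/2
z(J(-1)) - 1*(-6477) = -9/(2*(-4 - 1)) - 1*(-6477) = -9/(2*(-5)) + 6477 = -9*(-1)/(2*5) + 6477 = -3/2*(-⅗) + 6477 = 9/10 + 6477 = 64779/10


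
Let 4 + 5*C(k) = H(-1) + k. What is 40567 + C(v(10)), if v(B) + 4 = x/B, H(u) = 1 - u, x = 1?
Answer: 2028291/50 ≈ 40566.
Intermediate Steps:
v(B) = -4 + 1/B
C(k) = -2/5 + k/5 (C(k) = -4/5 + ((1 - 1*(-1)) + k)/5 = -4/5 + ((1 + 1) + k)/5 = -4/5 + (2 + k)/5 = -4/5 + (2/5 + k/5) = -2/5 + k/5)
40567 + C(v(10)) = 40567 + (-2/5 + (-4 + 1/10)/5) = 40567 + (-2/5 + (1/5)*(-39/10)) = 40567 + (-2/5 - 39/50) = 40567 - 59/50 = 2028291/50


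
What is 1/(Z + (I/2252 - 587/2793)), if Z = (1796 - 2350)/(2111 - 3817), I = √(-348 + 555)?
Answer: 3297917884567807200/376660756871971513 - 38346839402916996*√23/376660756871971513 ≈ 8.2674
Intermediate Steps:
I = 3*√23 (I = √207 = 3*√23 ≈ 14.387)
Z = 277/853 (Z = -554/(-1706) = -554*(-1/1706) = 277/853 ≈ 0.32474)
1/(Z + (I/2252 - 587/2793)) = 1/(277/853 + ((3*√23)/2252 - 587/2793)) = 1/(277/853 + ((3*√23)*(1/2252) - 587*1/2793)) = 1/(277/853 + (3*√23/2252 - 587/2793)) = 1/(277/853 + (-587/2793 + 3*√23/2252)) = 1/(272950/2382429 + 3*√23/2252)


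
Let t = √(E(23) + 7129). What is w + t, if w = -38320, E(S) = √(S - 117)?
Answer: -38320 + √(7129 + I*√94) ≈ -38236.0 + 0.057414*I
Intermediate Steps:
E(S) = √(-117 + S)
t = √(7129 + I*√94) (t = √(√(-117 + 23) + 7129) = √(√(-94) + 7129) = √(I*√94 + 7129) = √(7129 + I*√94) ≈ 84.433 + 0.0574*I)
w + t = -38320 + √(7129 + I*√94)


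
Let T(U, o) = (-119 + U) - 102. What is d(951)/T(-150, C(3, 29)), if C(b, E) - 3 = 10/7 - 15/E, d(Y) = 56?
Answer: -8/53 ≈ -0.15094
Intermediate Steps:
C(b, E) = 31/7 - 15/E (C(b, E) = 3 + (10/7 - 15/E) = 31/7 - 15/E)
T(U, o) = -221 + U
d(951)/T(-150, C(3, 29)) = 56/(-221 - 150) = 56/(-371) = 56*(-1/371) = -8/53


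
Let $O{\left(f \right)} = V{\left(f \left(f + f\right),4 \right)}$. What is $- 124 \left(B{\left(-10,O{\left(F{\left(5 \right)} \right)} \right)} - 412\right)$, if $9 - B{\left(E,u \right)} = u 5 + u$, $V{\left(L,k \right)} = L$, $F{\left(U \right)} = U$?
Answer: $87172$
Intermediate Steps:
$O{\left(f \right)} = 2 f^{2}$ ($O{\left(f \right)} = f \left(f + f\right) = f 2 f = 2 f^{2}$)
$B{\left(E,u \right)} = 9 - 6 u$ ($B{\left(E,u \right)} = 9 - \left(u 5 + u\right) = 9 - \left(5 u + u\right) = 9 - 6 u$)
$- 124 \left(B{\left(-10,O{\left(F{\left(5 \right)} \right)} \right)} - 412\right) = - 124 \left(\left(9 - 6 \cdot 2 \cdot 5^{2}\right) - 412\right) = - 124 \left(\left(9 - 6 \cdot 2 \cdot 25\right) - 412\right) = - 124 \left(\left(9 - 300\right) - 412\right) = - 124 \left(-291 - 412\right) = \left(-124\right) \left(-703\right) = 87172$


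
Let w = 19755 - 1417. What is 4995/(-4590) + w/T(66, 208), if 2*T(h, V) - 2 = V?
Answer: 619607/3570 ≈ 173.56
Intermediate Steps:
T(h, V) = 1 + V/2
w = 18338
4995/(-4590) + w/T(66, 208) = 4995/(-4590) + 18338/(1 + (1/2)*208) = 4995*(-1/4590) + 18338/(1 + 104) = -37/34 + 18338/105 = 619607/3570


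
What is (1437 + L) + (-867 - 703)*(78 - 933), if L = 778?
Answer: 1344565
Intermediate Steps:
(1437 + L) + (-867 - 703)*(78 - 933) = (1437 + 778) + (-867 - 703)*(78 - 933) = 2215 - 1570*(-855) = 2215 + 1342350 = 1344565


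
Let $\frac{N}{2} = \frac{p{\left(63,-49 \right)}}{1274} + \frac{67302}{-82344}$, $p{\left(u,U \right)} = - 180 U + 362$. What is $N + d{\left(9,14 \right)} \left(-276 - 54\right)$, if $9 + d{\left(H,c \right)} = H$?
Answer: $\frac{55861655}{4371094} \approx 12.78$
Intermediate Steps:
$d{\left(H,c \right)} = -9 + H$
$p{\left(u,U \right)} = 362 - 180 U$
$N = \frac{55861655}{4371094}$ ($N = 2 \left(\frac{362 - -8820}{1274} + \frac{67302}{-82344}\right) = 2 \left(\left(362 + 8820\right) \frac{1}{1274} + 67302 \left(- \frac{1}{82344}\right)\right) = 2 \left(9182 \cdot \frac{1}{1274} - \frac{11217}{13724}\right) = 2 \left(\frac{4591}{637} - \frac{11217}{13724}\right) = 2 \cdot \frac{55861655}{8742188} = \frac{55861655}{4371094} \approx 12.78$)
$N + d{\left(9,14 \right)} \left(-276 - 54\right) = \frac{55861655}{4371094} + \left(-9 + 9\right) \left(-276 - 54\right) = \frac{55861655}{4371094} + 0 \left(-330\right) = \frac{55861655}{4371094} + 0 = \frac{55861655}{4371094}$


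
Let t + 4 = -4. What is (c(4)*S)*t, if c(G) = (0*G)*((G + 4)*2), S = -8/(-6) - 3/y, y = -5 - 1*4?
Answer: 0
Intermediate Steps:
t = -8 (t = -4 - 4 = -8)
y = -9 (y = -5 - 4 = -9)
S = 5/3 (S = -8/(-6) - 3/(-9) = -8*(-⅙) - 3*(-⅑) = 4/3 + ⅓ = 5/3 ≈ 1.6667)
c(G) = 0 (c(G) = 0*((4 + G)*2) = 0*(8 + 2*G) = 0)
(c(4)*S)*t = (0*(5/3))*(-8) = 0*(-8) = 0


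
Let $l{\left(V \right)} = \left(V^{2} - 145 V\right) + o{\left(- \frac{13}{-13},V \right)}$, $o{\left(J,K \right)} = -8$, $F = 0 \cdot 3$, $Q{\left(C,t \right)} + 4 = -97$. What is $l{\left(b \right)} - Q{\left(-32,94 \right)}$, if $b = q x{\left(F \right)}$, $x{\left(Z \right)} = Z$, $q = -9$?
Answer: $93$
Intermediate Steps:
$Q{\left(C,t \right)} = -101$ ($Q{\left(C,t \right)} = -4 - 97 = -101$)
$F = 0$
$b = 0$ ($b = \left(-9\right) 0 = 0$)
$l{\left(V \right)} = -8 + V^{2} - 145 V$ ($l{\left(V \right)} = \left(V^{2} - 145 V\right) - 8 = -8 + V^{2} - 145 V$)
$l{\left(b \right)} - Q{\left(-32,94 \right)} = \left(-8 + 0^{2} - 0\right) - -101 = \left(-8 + 0 + 0\right) + 101 = -8 + 101 = 93$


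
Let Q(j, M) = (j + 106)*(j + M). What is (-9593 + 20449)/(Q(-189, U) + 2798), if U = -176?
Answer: 10856/33093 ≈ 0.32805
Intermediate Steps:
Q(j, M) = (106 + j)*(M + j)
(-9593 + 20449)/(Q(-189, U) + 2798) = (-9593 + 20449)/(((-189)² + 106*(-176) + 106*(-189) - 176*(-189)) + 2798) = 10856/((35721 - 18656 - 20034 + 33264) + 2798) = 10856/(30295 + 2798) = 10856/33093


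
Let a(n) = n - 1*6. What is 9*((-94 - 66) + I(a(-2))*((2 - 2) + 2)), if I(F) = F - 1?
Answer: -1602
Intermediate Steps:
a(n) = -6 + n (a(n) = n - 6 = -6 + n)
I(F) = -1 + F
9*((-94 - 66) + I(a(-2))*((2 - 2) + 2)) = 9*((-94 - 66) + (-1 + (-6 - 2))*((2 - 2) + 2)) = 9*(-160 + (-1 - 8)*(0 + 2)) = 9*(-160 - 9*2) = 9*(-160 - 18) = 9*(-178) = -1602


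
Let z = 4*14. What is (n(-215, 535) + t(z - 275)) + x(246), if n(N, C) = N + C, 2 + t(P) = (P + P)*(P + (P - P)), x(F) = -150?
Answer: 96090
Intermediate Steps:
z = 56
t(P) = -2 + 2*P² (t(P) = -2 + (P + P)*(P + (P - P)) = -2 + (2*P)*(P + 0) = -2 + (2*P)*P = -2 + 2*P²)
n(N, C) = C + N
(n(-215, 535) + t(z - 275)) + x(246) = ((535 - 215) + (-2 + 2*(56 - 275)²)) - 150 = (320 + (-2 + 2*(-219)²)) - 150 = (320 + (-2 + 2*47961)) - 150 = (320 + (-2 + 95922)) - 150 = (320 + 95920) - 150 = 96240 - 150 = 96090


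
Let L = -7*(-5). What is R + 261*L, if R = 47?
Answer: 9182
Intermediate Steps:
L = 35
R + 261*L = 47 + 261*35 = 47 + 9135 = 9182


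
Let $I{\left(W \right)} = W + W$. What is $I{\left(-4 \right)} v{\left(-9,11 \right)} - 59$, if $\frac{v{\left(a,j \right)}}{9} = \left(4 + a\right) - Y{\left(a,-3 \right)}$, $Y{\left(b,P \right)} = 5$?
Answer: $661$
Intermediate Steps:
$I{\left(W \right)} = 2 W$
$v{\left(a,j \right)} = -9 + 9 a$ ($v{\left(a,j \right)} = 9 \left(\left(4 + a\right) - 5\right) = 9 \left(-1 + a\right) = -9 + 9 a$)
$I{\left(-4 \right)} v{\left(-9,11 \right)} - 59 = 2 \left(-4\right) \left(-9 + 9 \left(-9\right)\right) - 59 = - 8 \left(-9 - 81\right) - 59 = \left(-8\right) \left(-90\right) - 59 = 720 - 59 = 661$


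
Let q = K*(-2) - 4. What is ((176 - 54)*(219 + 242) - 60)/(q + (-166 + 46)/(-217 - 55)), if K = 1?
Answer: -272884/27 ≈ -10107.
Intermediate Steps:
q = -6 (q = 1*(-2) - 4 = -2 - 4 = -6)
((176 - 54)*(219 + 242) - 60)/(q + (-166 + 46)/(-217 - 55)) = ((176 - 54)*(219 + 242) - 60)/(-6 + (-166 + 46)/(-217 - 55)) = (122*461 - 60)/(-6 - 120/(-272)) = (56242 - 60)/(-6 - 120*(-1/272)) = 56182/(-6 + 15/34) = 56182/(-189/34) = 56182*(-34/189) = -272884/27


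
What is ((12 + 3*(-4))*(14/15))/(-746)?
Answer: 0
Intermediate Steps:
((12 + 3*(-4))*(14/15))/(-746) = ((12 - 12)*(14*(1/15)))*(-1/746) = (0*(14/15))*(-1/746) = 0*(-1/746) = 0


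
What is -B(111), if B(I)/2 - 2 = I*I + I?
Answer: -24868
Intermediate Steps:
B(I) = 4 + 2*I + 2*I² (B(I) = 4 + 2*(I*I + I) = 4 + 2*(I² + I) = 4 + 2*(I + I²) = 4 + (2*I + 2*I²) = 4 + 2*I + 2*I²)
-B(111) = -(4 + 2*111 + 2*111²) = -(4 + 222 + 2*12321) = -(4 + 222 + 24642) = -1*24868 = -24868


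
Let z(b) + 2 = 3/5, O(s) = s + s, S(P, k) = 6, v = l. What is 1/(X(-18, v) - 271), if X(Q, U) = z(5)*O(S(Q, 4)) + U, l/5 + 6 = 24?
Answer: -5/989 ≈ -0.0050556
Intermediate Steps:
l = 90 (l = -30 + 5*24 = -30 + 120 = 90)
v = 90
O(s) = 2*s
z(b) = -7/5 (z(b) = -2 + 3/5 = -2 + 3*(⅕) = -2 + ⅗ = -7/5)
X(Q, U) = -84/5 + U (X(Q, U) = -14*6/5 + U = -7/5*12 + U = -84/5 + U)
1/(X(-18, v) - 271) = 1/((-84/5 + 90) - 271) = 1/(366/5 - 271) = 1/(-989/5) = -5/989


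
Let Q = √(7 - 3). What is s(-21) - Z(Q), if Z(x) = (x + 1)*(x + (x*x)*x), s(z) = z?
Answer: -51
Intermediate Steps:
Q = 2 (Q = √4 = 2)
Z(x) = (1 + x)*(x + x³) (Z(x) = (1 + x)*(x + x²*x) = (1 + x)*(x + x³))
s(-21) - Z(Q) = -21 - 2*(1 + 2 + 2² + 2³) = -21 - 2*(1 + 2 + 4 + 8) = -21 - 2*15 = -21 - 1*30 = -21 - 30 = -51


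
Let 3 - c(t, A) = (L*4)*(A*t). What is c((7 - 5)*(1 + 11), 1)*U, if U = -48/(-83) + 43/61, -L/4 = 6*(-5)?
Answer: -74825949/5063 ≈ -14779.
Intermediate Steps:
L = 120 (L = -24*(-5) = -4*(-30) = 120)
c(t, A) = 3 - 480*A*t (c(t, A) = 3 - 120*4*A*t = 3 - 480*A*t)
U = 6497/5063 (U = -48*(-1/83) + 43*(1/61) = 48/83 + 43/61 = 6497/5063 ≈ 1.2832)
c((7 - 5)*(1 + 11), 1)*U = (3 - 480*1*(7 - 5)*(1 + 11))*(6497/5063) = (3 - 480*1*2*12)*(6497/5063) = (3 - 480*1*24)*(6497/5063) = (3 - 11520)*(6497/5063) = -11517*6497/5063 = -74825949/5063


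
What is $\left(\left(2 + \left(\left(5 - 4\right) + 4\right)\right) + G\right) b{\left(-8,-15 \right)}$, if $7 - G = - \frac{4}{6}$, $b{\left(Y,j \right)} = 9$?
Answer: $132$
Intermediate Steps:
$G = \frac{23}{3}$ ($G = 7 - - \frac{4}{6} = 7 - \left(-4\right) \frac{1}{6} = 7 - - \frac{2}{3} = 7 + \frac{2}{3} = \frac{23}{3} \approx 7.6667$)
$\left(\left(2 + \left(\left(5 - 4\right) + 4\right)\right) + G\right) b{\left(-8,-15 \right)} = \left(\left(2 + \left(\left(5 - 4\right) + 4\right)\right) + \frac{23}{3}\right) 9 = \left(\left(2 + \left(1 + 4\right)\right) + \frac{23}{3}\right) 9 = \left(\left(2 + 5\right) + \frac{23}{3}\right) 9 = \left(7 + \frac{23}{3}\right) 9 = \frac{44}{3} \cdot 9 = 132$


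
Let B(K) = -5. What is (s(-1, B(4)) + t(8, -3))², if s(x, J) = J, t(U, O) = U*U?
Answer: 3481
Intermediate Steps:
t(U, O) = U²
(s(-1, B(4)) + t(8, -3))² = (-5 + 8²)² = (-5 + 64)² = 59² = 3481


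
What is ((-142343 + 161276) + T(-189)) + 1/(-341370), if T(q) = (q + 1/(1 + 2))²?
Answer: 6204753763/113790 ≈ 54528.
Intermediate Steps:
T(q) = (⅓ + q)² (T(q) = (q + 1/3)² = (q + ⅓)² = (⅓ + q)²)
((-142343 + 161276) + T(-189)) + 1/(-341370) = ((-142343 + 161276) + (1 + 3*(-189))²/9) + 1/(-341370) = (18933 + (1 - 567)²/9) - 1/341370 = (18933 + (⅑)*(-566)²) - 1/341370 = (18933 + (⅑)*320356) - 1/341370 = (18933 + 320356/9) - 1/341370 = 490753/9 - 1/341370 = 6204753763/113790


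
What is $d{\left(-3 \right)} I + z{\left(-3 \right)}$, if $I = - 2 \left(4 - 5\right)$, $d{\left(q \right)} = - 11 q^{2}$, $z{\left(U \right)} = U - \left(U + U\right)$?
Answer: $-195$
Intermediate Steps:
$z{\left(U \right)} = - U$ ($z{\left(U \right)} = U - 2 U = - U$)
$I = 2$ ($I = \left(-2\right) \left(-1\right) = 2$)
$d{\left(-3 \right)} I + z{\left(-3 \right)} = - 11 \left(-3\right)^{2} \cdot 2 - -3 = \left(-11\right) 9 \cdot 2 + 3 = \left(-99\right) 2 + 3 = -198 + 3 = -195$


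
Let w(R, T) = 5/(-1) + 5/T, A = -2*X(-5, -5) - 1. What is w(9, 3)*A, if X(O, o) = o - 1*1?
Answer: -110/3 ≈ -36.667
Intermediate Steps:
X(O, o) = -1 + o (X(O, o) = o - 1 = -1 + o)
A = 11 (A = -2*(-1 - 5) - 1 = -2*(-6) - 1 = 12 - 1 = 11)
w(R, T) = -5 + 5/T (w(R, T) = 5*(-1) + 5/T = -5 + 5/T)
w(9, 3)*A = (-5 + 5/3)*11 = -10/3*11 = -110/3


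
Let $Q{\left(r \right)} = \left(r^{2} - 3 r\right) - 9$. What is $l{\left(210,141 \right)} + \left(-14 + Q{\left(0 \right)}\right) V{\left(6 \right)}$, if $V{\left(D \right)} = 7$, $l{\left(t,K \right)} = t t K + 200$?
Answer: $6218139$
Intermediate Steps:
$l{\left(t,K \right)} = 200 + K t^{2}$ ($l{\left(t,K \right)} = t^{2} K + 200 = K t^{2} + 200 = 200 + K t^{2}$)
$Q{\left(r \right)} = -9 + r^{2} - 3 r$
$l{\left(210,141 \right)} + \left(-14 + Q{\left(0 \right)}\right) V{\left(6 \right)} = \left(200 + 141 \cdot 210^{2}\right) + \left(-14 - \left(9 - 0^{2}\right)\right) 7 = \left(200 + 141 \cdot 44100\right) + \left(-14 + \left(-9 + 0 + 0\right)\right) 7 = \left(200 + 6218100\right) + \left(-14 - 9\right) 7 = 6218300 - 161 = 6218139$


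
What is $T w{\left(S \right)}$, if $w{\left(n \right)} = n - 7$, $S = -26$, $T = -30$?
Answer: $990$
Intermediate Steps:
$w{\left(n \right)} = -7 + n$
$T w{\left(S \right)} = - 30 \left(-7 - 26\right) = \left(-30\right) \left(-33\right) = 990$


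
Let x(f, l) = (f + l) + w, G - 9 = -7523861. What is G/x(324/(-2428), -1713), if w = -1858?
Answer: 2283489082/1083839 ≈ 2106.9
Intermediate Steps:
G = -7523852 (G = 9 - 7523861 = -7523852)
x(f, l) = -1858 + f + l (x(f, l) = (f + l) - 1858 = -1858 + f + l)
G/x(324/(-2428), -1713) = -7523852/(-1858 + 324/(-2428) - 1713) = -7523852/(-1858 + 324*(-1/2428) - 1713) = -7523852/(-1858 - 81/607 - 1713) = -7523852/(-2167678/607) = -7523852*(-607/2167678) = 2283489082/1083839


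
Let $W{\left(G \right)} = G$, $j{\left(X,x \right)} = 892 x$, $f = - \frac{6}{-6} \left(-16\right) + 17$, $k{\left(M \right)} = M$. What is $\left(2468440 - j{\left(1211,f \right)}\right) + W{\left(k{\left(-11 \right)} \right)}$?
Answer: $2467537$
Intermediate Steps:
$f = 1$ ($f = \left(-6\right) \left(- \frac{1}{6}\right) \left(-16\right) + 17 = 1 \left(-16\right) + 17 = -16 + 17 = 1$)
$\left(2468440 - j{\left(1211,f \right)}\right) + W{\left(k{\left(-11 \right)} \right)} = \left(2468440 - 892 \cdot 1\right) - 11 = \left(2468440 - 892\right) - 11 = 2467548 - 11 = 2467537$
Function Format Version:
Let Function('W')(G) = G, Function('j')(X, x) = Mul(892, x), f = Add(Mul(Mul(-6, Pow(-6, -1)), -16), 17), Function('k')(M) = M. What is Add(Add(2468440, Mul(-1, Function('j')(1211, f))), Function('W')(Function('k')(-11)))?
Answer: 2467537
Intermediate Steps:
f = 1 (f = Add(Mul(Mul(-6, Rational(-1, 6)), -16), 17) = Add(Mul(1, -16), 17) = Add(-16, 17) = 1)
Add(Add(2468440, Mul(-1, Function('j')(1211, f))), Function('W')(Function('k')(-11))) = Add(Add(2468440, Mul(-1, Mul(892, 1))), -11) = Add(Add(2468440, Mul(-1, 892)), -11) = Add(Add(2468440, -892), -11) = Add(2467548, -11) = 2467537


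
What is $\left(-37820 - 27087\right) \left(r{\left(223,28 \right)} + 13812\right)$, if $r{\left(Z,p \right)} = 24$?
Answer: $-898053252$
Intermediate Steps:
$\left(-37820 - 27087\right) \left(r{\left(223,28 \right)} + 13812\right) = \left(-37820 - 27087\right) \left(24 + 13812\right) = \left(-37820 - 27087\right) 13836 = \left(-64907\right) 13836 = -898053252$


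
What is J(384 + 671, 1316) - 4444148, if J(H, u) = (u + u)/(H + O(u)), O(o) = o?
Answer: -10537072276/2371 ≈ -4.4441e+6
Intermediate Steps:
J(H, u) = 2*u/(H + u) (J(H, u) = (u + u)/(H + u) = (2*u)/(H + u) = 2*u/(H + u))
J(384 + 671, 1316) - 4444148 = 2*1316/((384 + 671) + 1316) - 4444148 = 2*1316/(1055 + 1316) - 4444148 = 2*1316/2371 - 4444148 = 2*1316*(1/2371) - 4444148 = 2632/2371 - 4444148 = -10537072276/2371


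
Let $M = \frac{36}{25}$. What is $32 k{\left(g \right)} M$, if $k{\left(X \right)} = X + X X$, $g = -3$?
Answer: $\frac{6912}{25} \approx 276.48$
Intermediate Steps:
$k{\left(X \right)} = X + X^{2}$
$M = \frac{36}{25}$ ($M = 36 \cdot \frac{1}{25} = \frac{36}{25} \approx 1.44$)
$32 k{\left(g \right)} M = 32 \left(- 3 \left(1 - 3\right)\right) \frac{36}{25} = 32 \left(\left(-3\right) \left(-2\right)\right) \frac{36}{25} = 32 \cdot 6 \cdot \frac{36}{25} = 192 \cdot \frac{36}{25} = \frac{6912}{25}$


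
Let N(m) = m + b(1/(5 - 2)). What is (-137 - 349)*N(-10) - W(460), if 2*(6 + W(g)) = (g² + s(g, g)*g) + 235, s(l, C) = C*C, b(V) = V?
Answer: -97538427/2 ≈ -4.8769e+7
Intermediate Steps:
s(l, C) = C²
W(g) = 223/2 + g²/2 + g³/2 (W(g) = -6 + ((g² + g²*g) + 235)/2 = -6 + ((g² + g³) + 235)/2 = -6 + (235 + g² + g³)/2 = -6 + (235/2 + g²/2 + g³/2) = 223/2 + g²/2 + g³/2)
N(m) = ⅓ + m (N(m) = m + 1/(5 - 2) = m + 1/3 = m + ⅓ = ⅓ + m)
(-137 - 349)*N(-10) - W(460) = (-137 - 349)*(⅓ - 10) - (223/2 + (½)*460² + (½)*460³) = -486*(-29/3) - (223/2 + (½)*211600 + (½)*97336000) = 4698 - (223/2 + 105800 + 48668000) = 4698 - 1*97547823/2 = 4698 - 97547823/2 = -97538427/2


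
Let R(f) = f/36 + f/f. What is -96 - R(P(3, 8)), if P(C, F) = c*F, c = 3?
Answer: -293/3 ≈ -97.667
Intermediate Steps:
P(C, F) = 3*F
R(f) = 1 + f/36 (R(f) = f*(1/36) + 1 = f/36 + 1 = 1 + f/36)
-96 - R(P(3, 8)) = -96 - (1 + (3*8)/36) = -96 - (1 + (1/36)*24) = -96 - (1 + 2/3) = -96 - 1*5/3 = -96 - 5/3 = -293/3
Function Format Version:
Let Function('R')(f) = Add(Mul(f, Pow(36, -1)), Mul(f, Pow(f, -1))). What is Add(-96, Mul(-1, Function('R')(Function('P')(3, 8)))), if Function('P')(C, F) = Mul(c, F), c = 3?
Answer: Rational(-293, 3) ≈ -97.667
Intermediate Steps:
Function('P')(C, F) = Mul(3, F)
Function('R')(f) = Add(1, Mul(Rational(1, 36), f)) (Function('R')(f) = Add(Mul(f, Rational(1, 36)), 1) = Add(Mul(Rational(1, 36), f), 1) = Add(1, Mul(Rational(1, 36), f)))
Add(-96, Mul(-1, Function('R')(Function('P')(3, 8)))) = Add(-96, Mul(-1, Add(1, Mul(Rational(1, 36), Mul(3, 8))))) = Add(-96, Mul(-1, Add(1, Mul(Rational(1, 36), 24)))) = Add(-96, Mul(-1, Add(1, Rational(2, 3)))) = Add(-96, Mul(-1, Rational(5, 3))) = Add(-96, Rational(-5, 3)) = Rational(-293, 3)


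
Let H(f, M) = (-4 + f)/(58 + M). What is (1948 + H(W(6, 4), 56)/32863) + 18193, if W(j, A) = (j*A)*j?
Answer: 37727940001/1873191 ≈ 20141.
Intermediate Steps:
W(j, A) = A*j**2 (W(j, A) = (A*j)*j = A*j**2)
H(f, M) = (-4 + f)/(58 + M)
(1948 + H(W(6, 4), 56)/32863) + 18193 = (1948 + ((-4 + 4*6**2)/(58 + 56))/32863) + 18193 = (1948 + ((-4 + 4*36)/114)*(1/32863)) + 18193 = (1948 + ((-4 + 144)/114)*(1/32863)) + 18193 = (1948 + ((1/114)*140)*(1/32863)) + 18193 = (1948 + (70/57)*(1/32863)) + 18193 = (1948 + 70/1873191) + 18193 = 3648976138/1873191 + 18193 = 37727940001/1873191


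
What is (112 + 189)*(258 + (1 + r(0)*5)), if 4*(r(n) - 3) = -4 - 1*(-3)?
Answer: 328391/4 ≈ 82098.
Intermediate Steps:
r(n) = 11/4 (r(n) = 3 + (-4 - 1*(-3))/4 = 3 + (-4 + 3)/4 = 3 + (¼)*(-1) = 3 - ¼ = 11/4)
(112 + 189)*(258 + (1 + r(0)*5)) = (112 + 189)*(258 + (1 + (11/4)*5)) = 301*(258 + (1 + 55/4)) = 301*(258 + 59/4) = 301*(1091/4) = 328391/4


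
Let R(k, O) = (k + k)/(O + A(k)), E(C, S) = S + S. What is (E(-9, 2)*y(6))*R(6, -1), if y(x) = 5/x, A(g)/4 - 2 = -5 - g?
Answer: -40/37 ≈ -1.0811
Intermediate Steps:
A(g) = -12 - 4*g (A(g) = 8 + 4*(-5 - g) = 8 + (-20 - 4*g) = -12 - 4*g)
E(C, S) = 2*S
R(k, O) = 2*k/(-12 + O - 4*k) (R(k, O) = (k + k)/(O + (-12 - 4*k)) = (2*k)/(-12 + O - 4*k) = 2*k/(-12 + O - 4*k))
(E(-9, 2)*y(6))*R(6, -1) = ((2*2)*(5/6))*(-2*6/(12 - 1*(-1) + 4*6)) = (4*(5*(⅙)))*(-2*6/(12 + 1 + 24)) = (4*(⅚))*(-2*6/37) = 10*(-2*6*1/37)/3 = (10/3)*(-12/37) = -40/37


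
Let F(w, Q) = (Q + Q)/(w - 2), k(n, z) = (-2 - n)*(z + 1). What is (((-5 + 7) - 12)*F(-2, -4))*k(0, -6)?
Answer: -200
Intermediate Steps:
k(n, z) = (1 + z)*(-2 - n) (k(n, z) = (-2 - n)*(1 + z) = (1 + z)*(-2 - n))
F(w, Q) = 2*Q/(-2 + w) (F(w, Q) = (2*Q)/(-2 + w) = 2*Q/(-2 + w))
(((-5 + 7) - 12)*F(-2, -4))*k(0, -6) = (((-5 + 7) - 12)*(2*(-4)/(-2 - 2)))*(-2 - 1*0 - 2*(-6) - 1*0*(-6)) = ((2 - 12)*(2*(-4)/(-4)))*(-2 + 0 + 12 + 0) = -20*(-4)*(-1)/4*10 = -10*2*10 = -20*10 = -200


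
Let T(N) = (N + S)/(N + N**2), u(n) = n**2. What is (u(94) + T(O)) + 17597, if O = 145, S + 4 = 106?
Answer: 559586857/21170 ≈ 26433.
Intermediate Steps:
S = 102 (S = -4 + 106 = 102)
T(N) = (102 + N)/(N + N**2) (T(N) = (N + 102)/(N + N**2) = (102 + N)/(N + N**2))
(u(94) + T(O)) + 17597 = (94**2 + (102 + 145)/(145*(1 + 145))) + 17597 = (8836 + (1/145)*247/146) + 17597 = (8836 + (1/145)*(1/146)*247) + 17597 = (8836 + 247/21170) + 17597 = 187058367/21170 + 17597 = 559586857/21170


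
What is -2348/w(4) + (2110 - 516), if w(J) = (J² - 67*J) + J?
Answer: 99415/62 ≈ 1603.5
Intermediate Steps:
w(J) = J² - 66*J
-2348/w(4) + (2110 - 516) = -2348*1/(4*(-66 + 4)) + (2110 - 516) = -2348/(4*(-62)) + 1594 = -2348/(-248) + 1594 = -2348*(-1/248) + 1594 = 587/62 + 1594 = 99415/62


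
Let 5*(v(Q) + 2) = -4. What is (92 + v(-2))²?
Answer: 198916/25 ≈ 7956.6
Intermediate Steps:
v(Q) = -14/5 (v(Q) = -2 + (⅕)*(-4) = -2 - ⅘ = -14/5)
(92 + v(-2))² = (92 - 14/5)² = (446/5)² = 198916/25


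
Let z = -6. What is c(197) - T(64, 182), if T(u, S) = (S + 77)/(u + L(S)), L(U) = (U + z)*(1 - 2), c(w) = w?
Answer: 3189/16 ≈ 199.31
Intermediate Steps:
L(U) = 6 - U (L(U) = (U - 6)*(1 - 2) = (-6 + U)*(-1) = 6 - U)
T(u, S) = (77 + S)/(6 + u - S) (T(u, S) = (S + 77)/(u + (6 - S)) = (77 + S)/(6 + u - S))
c(197) - T(64, 182) = 197 - (77 + 182)/(6 + 64 - 1*182) = 197 - 259/(6 + 64 - 182) = 197 - 259/(-112) = 197 - (-1)*259/112 = 197 - 1*(-37/16) = 197 + 37/16 = 3189/16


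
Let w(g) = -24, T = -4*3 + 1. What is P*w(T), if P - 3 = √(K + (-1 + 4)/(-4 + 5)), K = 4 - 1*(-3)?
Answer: -72 - 24*√10 ≈ -147.89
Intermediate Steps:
T = -11 (T = -12 + 1 = -11)
K = 7 (K = 4 + 3 = 7)
P = 3 + √10 (P = 3 + √(7 + (-1 + 4)/(-4 + 5)) = 3 + √(7 + 3/1) = 3 + √(7 + 3*1) = 3 + √(7 + 3) = 3 + √10 ≈ 6.1623)
P*w(T) = (3 + √10)*(-24) = -72 - 24*√10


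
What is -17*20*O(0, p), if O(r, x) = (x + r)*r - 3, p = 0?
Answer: 1020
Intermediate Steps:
O(r, x) = -3 + r*(r + x) (O(r, x) = (r + x)*r - 3 = r*(r + x) - 3 = -3 + r*(r + x))
-17*20*O(0, p) = -17*20*(-3 + 0² + 0*0) = -340*(-3 + 0 + 0) = -340*(-3) = -1*(-1020) = 1020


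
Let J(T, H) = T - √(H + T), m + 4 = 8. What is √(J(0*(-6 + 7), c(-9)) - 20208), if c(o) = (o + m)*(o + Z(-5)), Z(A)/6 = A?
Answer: √(-20208 - √195) ≈ 142.2*I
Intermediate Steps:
m = 4 (m = -4 + 8 = 4)
Z(A) = 6*A
c(o) = (-30 + o)*(4 + o) (c(o) = (o + 4)*(o + 6*(-5)) = (4 + o)*(o - 30) = (4 + o)*(-30 + o) = (-30 + o)*(4 + o))
√(J(0*(-6 + 7), c(-9)) - 20208) = √((0*(-6 + 7) - √((-120 + (-9)² - 26*(-9)) + 0*(-6 + 7))) - 20208) = √((0*1 - √((-120 + 81 + 234) + 0*1)) - 20208) = √((0 - √(195 + 0)) - 20208) = √((0 - √195) - 20208) = √(-√195 - 20208) = √(-20208 - √195)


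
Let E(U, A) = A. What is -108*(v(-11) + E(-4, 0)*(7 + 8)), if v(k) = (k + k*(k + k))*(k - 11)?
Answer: 548856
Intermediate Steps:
v(k) = (-11 + k)*(k + 2*k²) (v(k) = (k + k*(2*k))*(-11 + k) = (k + 2*k²)*(-11 + k) = (-11 + k)*(k + 2*k²))
-108*(v(-11) + E(-4, 0)*(7 + 8)) = -108*(-11*(-11 - 21*(-11) + 2*(-11)²) + 0*(7 + 8)) = -108*(-11*(-11 + 231 + 2*121) + 0*15) = -108*(-11*(-11 + 231 + 242) + 0) = -108*(-11*462 + 0) = -108*(-5082 + 0) = -108*(-5082) = 548856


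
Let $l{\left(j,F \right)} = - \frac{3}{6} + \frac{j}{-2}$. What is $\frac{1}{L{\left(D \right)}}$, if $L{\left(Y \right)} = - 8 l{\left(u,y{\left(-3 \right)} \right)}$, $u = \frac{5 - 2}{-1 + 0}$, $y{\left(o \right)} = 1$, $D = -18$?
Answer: $- \frac{1}{8} \approx -0.125$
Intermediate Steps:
$u = -3$ ($u = \frac{3}{-1} = 3 \left(-1\right) = -3$)
$l{\left(j,F \right)} = - \frac{1}{2} - \frac{j}{2}$ ($l{\left(j,F \right)} = \left(-3\right) \frac{1}{6} + j \left(- \frac{1}{2}\right) = - \frac{1}{2} - \frac{j}{2}$)
$L{\left(Y \right)} = -8$ ($L{\left(Y \right)} = - 8 \left(- \frac{1}{2} - - \frac{3}{2}\right) = - 8 \left(- \frac{1}{2} + \frac{3}{2}\right) = \left(-8\right) 1 = -8$)
$\frac{1}{L{\left(D \right)}} = \frac{1}{-8} = - \frac{1}{8}$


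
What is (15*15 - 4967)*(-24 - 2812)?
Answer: 13448312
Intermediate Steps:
(15*15 - 4967)*(-24 - 2812) = (225 - 4967)*(-2836) = -4742*(-2836) = 13448312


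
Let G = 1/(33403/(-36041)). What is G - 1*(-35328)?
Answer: 1180025143/33403 ≈ 35327.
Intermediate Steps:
G = -36041/33403 (G = 1/(33403*(-1/36041)) = 1/(-33403/36041) = -36041/33403 ≈ -1.0790)
G - 1*(-35328) = -36041/33403 - 1*(-35328) = -36041/33403 + 35328 = 1180025143/33403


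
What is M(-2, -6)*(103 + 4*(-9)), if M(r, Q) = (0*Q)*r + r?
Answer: -134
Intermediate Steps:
M(r, Q) = r (M(r, Q) = 0*r + r = 0 + r = r)
M(-2, -6)*(103 + 4*(-9)) = -2*(103 + 4*(-9)) = -2*(103 - 36) = -2*67 = -134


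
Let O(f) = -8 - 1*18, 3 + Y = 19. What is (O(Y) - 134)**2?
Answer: 25600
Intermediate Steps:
Y = 16 (Y = -3 + 19 = 16)
O(f) = -26 (O(f) = -8 - 18 = -26)
(O(Y) - 134)**2 = (-26 - 134)**2 = (-160)**2 = 25600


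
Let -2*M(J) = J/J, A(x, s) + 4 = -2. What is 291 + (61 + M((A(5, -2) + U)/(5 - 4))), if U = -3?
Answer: 703/2 ≈ 351.50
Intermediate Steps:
A(x, s) = -6 (A(x, s) = -4 - 2 = -6)
M(J) = -½ (M(J) = -J/(2*J) = -½*1 = -½)
291 + (61 + M((A(5, -2) + U)/(5 - 4))) = 291 + (61 - ½) = 291 + 121/2 = 703/2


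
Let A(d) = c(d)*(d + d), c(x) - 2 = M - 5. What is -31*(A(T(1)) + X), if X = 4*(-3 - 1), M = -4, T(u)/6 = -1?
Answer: -2108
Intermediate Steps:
T(u) = -6 (T(u) = 6*(-1) = -6)
X = -16 (X = 4*(-4) = -16)
c(x) = -7 (c(x) = 2 + (-4 - 5) = 2 - 9 = -7)
A(d) = -14*d (A(d) = -7*(d + d) = -14*d)
-31*(A(T(1)) + X) = -31*(-14*(-6) - 16) = -31*(84 - 16) = -31*68 = -2108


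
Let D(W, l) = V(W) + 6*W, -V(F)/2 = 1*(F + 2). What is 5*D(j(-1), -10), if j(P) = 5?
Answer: 80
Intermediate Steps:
V(F) = -4 - 2*F (V(F) = -2*(F + 2) = -2*(2 + F) = -4 - 2*F)
D(W, l) = -4 + 4*W (D(W, l) = (-4 - 2*W) + 6*W = -4 + 4*W)
5*D(j(-1), -10) = 5*(-4 + 4*5) = 5*(-4 + 20) = 5*16 = 80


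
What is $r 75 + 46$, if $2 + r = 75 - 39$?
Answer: $2596$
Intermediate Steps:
$r = 34$ ($r = -2 + \left(75 - 39\right) = -2 + 36 = 34$)
$r 75 + 46 = 34 \cdot 75 + 46 = 2550 + 46 = 2596$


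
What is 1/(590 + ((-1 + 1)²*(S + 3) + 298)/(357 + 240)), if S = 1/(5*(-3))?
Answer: 597/352528 ≈ 0.0016935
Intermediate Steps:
S = -1/15 (S = 1/(-15) = -1/15 ≈ -0.066667)
1/(590 + ((-1 + 1)²*(S + 3) + 298)/(357 + 240)) = 1/(590 + ((-1 + 1)²*(-1/15 + 3) + 298)/(357 + 240)) = 1/(590 + (0²*(44/15) + 298)/597) = 1/(590 + (0*(44/15) + 298)*(1/597)) = 1/(590 + (0 + 298)*(1/597)) = 1/(590 + 298*(1/597)) = 1/(590 + 298/597) = 1/(352528/597) = 597/352528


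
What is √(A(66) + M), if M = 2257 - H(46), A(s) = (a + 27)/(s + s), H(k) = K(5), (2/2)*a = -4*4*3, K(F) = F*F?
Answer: √1080211/22 ≈ 47.242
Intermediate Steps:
K(F) = F²
a = -48 (a = -4*4*3 = -16*3 = -48)
H(k) = 25 (H(k) = 5² = 25)
A(s) = -21/(2*s) (A(s) = (-48 + 27)/(s + s) = -21*1/(2*s) = -21/(2*s))
M = 2232 (M = 2257 - 1*25 = 2257 - 25 = 2232)
√(A(66) + M) = √(-21/2/66 + 2232) = √(-21/2*1/66 + 2232) = √(-7/44 + 2232) = √(98201/44) = √1080211/22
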